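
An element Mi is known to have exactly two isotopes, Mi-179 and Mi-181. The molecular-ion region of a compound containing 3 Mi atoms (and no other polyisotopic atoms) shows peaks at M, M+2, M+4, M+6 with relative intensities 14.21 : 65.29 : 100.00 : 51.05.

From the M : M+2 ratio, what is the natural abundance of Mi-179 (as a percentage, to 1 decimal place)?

If p is the fraction of Mi that is Mi-179, then I(M+2)/I(M) = [C(3,1)·p^2·(1−p)] / p^3 = 3·(1−p)/p = 65.29/14.21 = 4.5947
(1−p)/p = 4.5947/3 = 1.5316  ⇒  p = 1/(1 + 1.5316) = 0.3950
Mi-179: 39.5%, Mi-181: 60.5%.

39.5%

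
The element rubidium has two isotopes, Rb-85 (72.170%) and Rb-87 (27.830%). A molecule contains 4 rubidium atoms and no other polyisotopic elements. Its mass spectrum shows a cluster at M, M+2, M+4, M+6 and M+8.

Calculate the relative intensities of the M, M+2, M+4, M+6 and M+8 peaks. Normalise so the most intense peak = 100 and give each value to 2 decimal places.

Each Rb atom is independently Rb-85 (p = 0.72170) or Rb-87 (q = 0.27830); the cluster is the binomial expansion (p + q)^4.
P(M) = 0.72170^4 = 0.271286
P(M+2) = 4 × 0.72170^3 × 0.27830^1 = 0.418450
P(M+4) = 6 × 0.72170^2 × 0.27830^2 = 0.242042
P(M+6) = 4 × 0.72170^1 × 0.27830^3 = 0.062224
P(M+8) = 0.27830^4 = 0.005999
The M+2 peak is largest (0.418450); scaling to 100 gives 64.83 : 100.00 : 57.84 : 14.87 : 1.43.

64.83 : 100.00 : 57.84 : 14.87 : 1.43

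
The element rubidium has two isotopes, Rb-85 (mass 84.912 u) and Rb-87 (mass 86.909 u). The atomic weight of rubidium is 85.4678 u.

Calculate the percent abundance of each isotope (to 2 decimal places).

Writing the weighted mean with unknown fraction x of Rb-85:
84.912·x + 86.909·(1 − x) = 85.4678
(84.912 − 86.909)·x = 85.4678 − 86.909
x = -1.4412 / -1.997 = 0.72168 → 72.17% Rb-85, 27.83% Rb-87.

Rb-85: 72.17%, Rb-87: 27.83%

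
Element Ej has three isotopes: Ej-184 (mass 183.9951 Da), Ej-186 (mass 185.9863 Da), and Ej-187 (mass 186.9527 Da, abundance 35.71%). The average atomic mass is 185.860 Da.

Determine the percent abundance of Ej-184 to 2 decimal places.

Let x and y be the fractions of Ej-184 and Ej-186. Then x + y = 1 − 0.3571 = 0.6429 and 183.9951x + 185.9863y = 185.860 − 0.3571×186.9527 = 119.09919083.
Substituting: 183.9951x + 185.9863(0.6429 − x) = 119.09919083
(183.9951 − 185.9863)x = -0.47140144  ⇒  x = 0.23674, y = 0.40616
Ej-184: 23.67%, Ej-186: 40.62%.

23.67%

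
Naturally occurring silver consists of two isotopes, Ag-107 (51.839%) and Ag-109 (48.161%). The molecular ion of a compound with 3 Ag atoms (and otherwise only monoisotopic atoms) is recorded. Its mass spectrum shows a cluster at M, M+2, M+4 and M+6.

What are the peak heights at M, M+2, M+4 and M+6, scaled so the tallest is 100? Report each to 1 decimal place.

Each Ag atom is independently Ag-107 (p = 0.51839) or Ag-109 (q = 0.48161); the cluster is the binomial expansion (p + q)^3.
P(M) = 0.51839^3 = 0.139306
P(M+2) = 3 × 0.51839^2 × 0.48161^1 = 0.388267
P(M+4) = 3 × 0.51839^1 × 0.48161^2 = 0.360719
P(M+6) = 0.48161^3 = 0.111709
The M+2 peak is largest (0.388267); scaling to 100 gives 35.9 : 100.0 : 92.9 : 28.8.

35.9 : 100.0 : 92.9 : 28.8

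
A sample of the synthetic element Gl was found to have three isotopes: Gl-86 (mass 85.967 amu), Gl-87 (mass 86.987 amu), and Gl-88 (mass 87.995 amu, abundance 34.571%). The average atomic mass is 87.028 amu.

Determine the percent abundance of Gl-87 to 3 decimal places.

35.284%

Let x and y be the fractions of Gl-86 and Gl-87. Then x + y = 1 − 0.34571 = 0.65429 and 85.967x + 86.987y = 87.028 − 0.34571×87.995 = 56.60724855.
Substituting: 85.967x + 86.987(0.65429 − x) = 56.60724855
(85.967 − 86.987)x = -0.30747568  ⇒  x = 0.30145, y = 0.35284
Gl-86: 30.145%, Gl-87: 35.284%.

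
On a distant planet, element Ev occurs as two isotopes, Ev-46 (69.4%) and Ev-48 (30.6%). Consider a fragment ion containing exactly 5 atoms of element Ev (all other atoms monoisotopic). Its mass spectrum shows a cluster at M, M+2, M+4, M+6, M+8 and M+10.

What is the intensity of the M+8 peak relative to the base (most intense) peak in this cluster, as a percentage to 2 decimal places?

8.57%

(0.694 + 0.306)^5 gives M 0.1610, M+2 0.3549, M+4 0.3130, M+6 0.1380, M+8 0.0304, M+10 0.0027; the largest is M+2.
P(M+2) = C(5,1) × 0.694^4 × 0.306^1 = 5 × 0.23197324 × 0.3060 = 0.354919 (base)
P(M+8) = C(5,4) × 0.694^1 × 0.306^4 = 5 × 0.6940 × 0.0087677 = 0.030424
Relative intensity = 0.030424 / 0.354919 × 100 = 8.57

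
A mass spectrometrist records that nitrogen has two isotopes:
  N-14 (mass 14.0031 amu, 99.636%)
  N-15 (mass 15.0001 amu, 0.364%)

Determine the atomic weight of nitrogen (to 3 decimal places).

14.007 amu

Average mass = Σ (abundance × isotope mass) = 0.99636 × 14.0031 + 0.00364 × 15.0001
= 13.95213 + 0.05460 = 14.00673 amu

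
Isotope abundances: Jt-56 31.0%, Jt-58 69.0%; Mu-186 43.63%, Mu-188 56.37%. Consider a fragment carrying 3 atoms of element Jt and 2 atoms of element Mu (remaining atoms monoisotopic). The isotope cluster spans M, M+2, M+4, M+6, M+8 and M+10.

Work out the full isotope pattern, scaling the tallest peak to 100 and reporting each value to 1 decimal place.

Element Jt pattern (n=3): 0.029791 : 0.198927 : 0.442773 : 0.328509
Element Mu pattern (n=2): 0.19035769 : 0.49188462 : 0.31775769
Convolve the two distributions (both contribute in 2-u steps):
  M: 0.029791×0.19035769 = 0.005671
  M+2: 0.029791×0.49188462 + 0.198927×0.19035769 = 0.052521
  M+4: 0.029791×0.31775769 + 0.198927×0.49188462 + 0.442773×0.19035769 = 0.191601
  M+6: 0.198927×0.31775769 + 0.442773×0.49188462 + 0.328509×0.19035769 = 0.343538
  M+8: 0.442773×0.31775769 + 0.328509×0.49188462 = 0.302283
  M+10: 0.328509×0.31775769 = 0.104386
Scale to base peak (0.343538) = 100: 1.7 : 15.3 : 55.8 : 100.0 : 88.0 : 30.4

1.7 : 15.3 : 55.8 : 100.0 : 88.0 : 30.4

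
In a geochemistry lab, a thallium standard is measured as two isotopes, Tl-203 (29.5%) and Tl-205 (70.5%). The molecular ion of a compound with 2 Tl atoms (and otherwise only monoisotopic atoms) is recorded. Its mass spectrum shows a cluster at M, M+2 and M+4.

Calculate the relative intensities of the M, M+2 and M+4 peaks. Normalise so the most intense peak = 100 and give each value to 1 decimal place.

17.5 : 83.7 : 100.0

Each Tl atom is independently Tl-203 (p = 0.295) or Tl-205 (q = 0.705); the cluster is the binomial expansion (p + q)^2.
P(M) = 0.295^2 = 0.087025
P(M+2) = 2 × 0.295^1 × 0.705^1 = 0.415950
P(M+4) = 0.705^2 = 0.497025
The M+4 peak is largest (0.497025); scaling to 100 gives 17.5 : 83.7 : 100.0.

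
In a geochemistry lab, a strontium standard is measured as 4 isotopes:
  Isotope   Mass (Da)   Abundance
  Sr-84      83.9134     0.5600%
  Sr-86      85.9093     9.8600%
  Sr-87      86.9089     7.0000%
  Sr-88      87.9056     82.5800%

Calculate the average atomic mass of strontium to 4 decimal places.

Average mass = Σ (abundance × isotope mass) = 0.005600 × 83.9134 + 0.098600 × 85.9093 + 0.070000 × 86.9089 + 0.825800 × 87.9056
= 0.46992 + 8.47066 + 6.08362 + 72.59244 = 87.61664 Da

87.6166 Da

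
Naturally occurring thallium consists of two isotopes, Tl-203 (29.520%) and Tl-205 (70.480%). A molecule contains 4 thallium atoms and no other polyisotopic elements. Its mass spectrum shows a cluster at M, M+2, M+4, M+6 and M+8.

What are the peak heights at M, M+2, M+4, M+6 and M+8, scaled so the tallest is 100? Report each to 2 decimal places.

Expanding (0.29520 + 0.70480)^4:
P(M) = 0.29520^4 = 0.007594
P(M+2) = 4 × 0.29520^3 × 0.70480^1 = 0.072523
P(M+4) = 6 × 0.29520^2 × 0.70480^2 = 0.259726
P(M+6) = 4 × 0.29520^1 × 0.70480^3 = 0.413403
P(M+8) = 0.70480^4 = 0.246754
The M+6 peak is largest (0.413403); scaling to 100 gives 1.84 : 17.54 : 62.83 : 100.00 : 59.69.

1.84 : 17.54 : 62.83 : 100.00 : 59.69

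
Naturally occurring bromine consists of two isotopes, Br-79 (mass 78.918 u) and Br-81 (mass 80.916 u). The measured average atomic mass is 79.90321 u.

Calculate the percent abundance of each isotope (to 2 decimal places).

Br-79: 50.69%, Br-81: 49.31%

Let x be the fractional abundance of Br-79; then Br-81 has abundance 1 − x.
78.918·x + 80.916·(1 − x) = 79.90321
(78.918 − 80.916)·x = 79.90321 − 80.916
x = -1.01279 / -1.998 = 0.50690 → 50.69% Br-79, 49.31% Br-81.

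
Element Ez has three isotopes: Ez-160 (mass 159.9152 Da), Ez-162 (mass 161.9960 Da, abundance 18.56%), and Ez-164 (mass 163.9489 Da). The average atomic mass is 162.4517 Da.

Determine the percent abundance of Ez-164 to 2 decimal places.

53.31%

The remaining 81.44% is split between Ez-160 (fraction x) and Ez-164 (fraction 0.8144 − x).
Substituting: 159.9152x + 163.9489(0.8144 − x) = 132.3852424
(159.9152 − 163.9489)x = -1.13474176  ⇒  x = 0.28132, y = 0.53308
Ez-160: 28.13%, Ez-164: 53.31%.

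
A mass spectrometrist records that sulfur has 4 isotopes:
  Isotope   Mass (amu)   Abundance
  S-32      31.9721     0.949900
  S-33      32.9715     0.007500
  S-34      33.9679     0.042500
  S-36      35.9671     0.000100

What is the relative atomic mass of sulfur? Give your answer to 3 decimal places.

32.065 amu

The abundance-weighted mean is 0.949900 × 31.9721 + 0.007500 × 32.9715 + 0.042500 × 33.9679 + 0.000100 × 35.9671
= 30.37030 + 0.24729 + 1.44364 + 0.00360 = 32.06483 amu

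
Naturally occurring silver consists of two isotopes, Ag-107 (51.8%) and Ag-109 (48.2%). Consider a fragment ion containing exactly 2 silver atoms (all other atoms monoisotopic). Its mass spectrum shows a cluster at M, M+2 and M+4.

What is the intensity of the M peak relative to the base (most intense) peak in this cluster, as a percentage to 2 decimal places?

53.73%

Binomial terms of (0.518 + 0.482)^2: M 0.2683, M+2 0.4994, M+4 0.2323 → M+2 is the base peak.
P(M+2) = C(2,1) × 0.518^1 × 0.482^1 = 2 × 0.5180 × 0.4820 = 0.499352 (base)
P(M) = C(2,0) × 0.518^2 × 0.482^0 = 1 × 0.268324 × 1.0000 = 0.268324
Relative intensity = 0.268324 / 0.499352 × 100 = 53.73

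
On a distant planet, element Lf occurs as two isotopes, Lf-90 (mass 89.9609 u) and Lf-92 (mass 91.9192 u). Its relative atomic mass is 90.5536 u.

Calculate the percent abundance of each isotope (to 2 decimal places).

With x = fraction of Lf-90 (so Lf-92 is 1 − x):
89.9609·x + 91.9192·(1 − x) = 90.5536
(89.9609 − 91.9192)·x = 90.5536 − 91.9192
x = -1.3656 / -1.9583 = 0.69734 → 69.73% Lf-90, 30.27% Lf-92.

Lf-90: 69.73%, Lf-92: 30.27%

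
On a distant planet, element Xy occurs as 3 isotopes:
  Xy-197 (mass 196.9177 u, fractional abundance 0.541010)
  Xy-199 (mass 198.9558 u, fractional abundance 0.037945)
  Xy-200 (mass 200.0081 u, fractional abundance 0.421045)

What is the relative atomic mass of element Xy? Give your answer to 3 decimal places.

The abundance-weighted mean is 0.541010 × 196.9177 + 0.037945 × 198.9558 + 0.421045 × 200.0081
= 106.53444 + 7.54938 + 84.21241 = 198.29623 u

198.296 u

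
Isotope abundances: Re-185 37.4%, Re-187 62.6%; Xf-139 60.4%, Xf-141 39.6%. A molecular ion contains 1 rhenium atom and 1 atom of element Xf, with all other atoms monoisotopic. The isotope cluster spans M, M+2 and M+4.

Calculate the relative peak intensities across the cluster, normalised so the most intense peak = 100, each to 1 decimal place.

42.9 : 100.0 : 47.1

Rhenium pattern (n=1): 0.3740 : 0.6260
Element Xf pattern (n=1): 0.6040 : 0.3960
Convolve the two distributions (both contribute in 2-u steps):
  M: 0.3740×0.6040 = 0.225896
  M+2: 0.3740×0.3960 + 0.6260×0.6040 = 0.526208
  M+4: 0.6260×0.3960 = 0.247896
Scale to base peak (0.526208) = 100: 42.9 : 100.0 : 47.1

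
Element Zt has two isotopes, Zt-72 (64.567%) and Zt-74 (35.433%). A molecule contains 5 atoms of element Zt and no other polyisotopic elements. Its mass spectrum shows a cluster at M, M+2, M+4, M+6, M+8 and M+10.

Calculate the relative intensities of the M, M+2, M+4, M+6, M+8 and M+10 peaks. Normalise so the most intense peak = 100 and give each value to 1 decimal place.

The 5 Zt atoms are independent, so intensities follow the terms of (0.64567 + 0.35433)^5.
P(M) = 0.64567^5 = 0.112216
P(M+2) = 5 × 0.64567^4 × 0.35433^1 = 0.307908
P(M+4) = 10 × 0.64567^3 × 0.35433^2 = 0.337946
P(M+6) = 10 × 0.64567^2 × 0.35433^3 = 0.185458
P(M+8) = 5 × 0.64567^1 × 0.35433^4 = 0.050888
P(M+10) = 0.35433^5 = 0.005585
The M+4 peak is largest (0.337946); scaling to 100 gives 33.2 : 91.1 : 100.0 : 54.9 : 15.1 : 1.7.

33.2 : 91.1 : 100.0 : 54.9 : 15.1 : 1.7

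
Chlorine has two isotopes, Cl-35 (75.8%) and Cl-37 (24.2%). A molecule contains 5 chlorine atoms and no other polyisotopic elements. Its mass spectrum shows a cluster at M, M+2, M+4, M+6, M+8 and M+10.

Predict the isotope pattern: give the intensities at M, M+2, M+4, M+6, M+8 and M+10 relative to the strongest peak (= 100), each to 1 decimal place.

The 5 Cl atoms are independent, so intensities follow the terms of (0.758 + 0.242)^5.
P(M) = 0.758^5 = 0.250234
P(M+2) = 5 × 0.758^4 × 0.242^1 = 0.399450
P(M+4) = 10 × 0.758^3 × 0.242^2 = 0.255058
P(M+6) = 10 × 0.758^2 × 0.242^3 = 0.081430
P(M+8) = 5 × 0.758^1 × 0.242^4 = 0.012999
P(M+10) = 0.242^5 = 0.000830
The M+2 peak is largest (0.399450); scaling to 100 gives 62.6 : 100.0 : 63.9 : 20.4 : 3.3 : 0.2.

62.6 : 100.0 : 63.9 : 20.4 : 3.3 : 0.2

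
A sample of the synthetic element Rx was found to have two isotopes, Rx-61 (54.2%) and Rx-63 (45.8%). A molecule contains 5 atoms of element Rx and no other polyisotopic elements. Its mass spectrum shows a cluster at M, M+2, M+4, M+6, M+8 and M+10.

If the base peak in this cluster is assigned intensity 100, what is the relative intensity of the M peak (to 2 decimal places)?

14.00

(0.542 + 0.458)^5 gives M 0.0468, M+2 0.1976, M+4 0.3340, M+6 0.2822, M+8 0.1192, M+10 0.0202; the largest is M+4.
P(M+4) = C(5,2) × 0.542^3 × 0.458^2 = 10 × 0.15922009 × 0.209764 = 0.333986 (base)
P(M) = C(5,0) × 0.542^5 × 0.458^0 = 1 × 0.04677313 × 1.0000 = 0.046773
Relative intensity = 0.046773 / 0.333986 × 100 = 14.00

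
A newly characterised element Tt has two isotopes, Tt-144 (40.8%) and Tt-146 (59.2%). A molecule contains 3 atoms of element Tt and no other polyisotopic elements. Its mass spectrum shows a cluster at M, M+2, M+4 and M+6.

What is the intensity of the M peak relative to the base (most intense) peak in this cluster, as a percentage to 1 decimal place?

Term probabilities: M 0.0679, M+2 0.2956, M+4 0.4290, M+6 0.2075. Base peak = M+4.
P(M+4) = C(3,2) × 0.408^1 × 0.592^2 = 3 × 0.4080 × 0.350464 = 0.428968 (base)
P(M) = C(3,0) × 0.408^3 × 0.592^0 = 1 × 0.06791731 × 1.0000 = 0.067917
Relative intensity = 0.067917 / 0.428968 × 100 = 15.8

15.8%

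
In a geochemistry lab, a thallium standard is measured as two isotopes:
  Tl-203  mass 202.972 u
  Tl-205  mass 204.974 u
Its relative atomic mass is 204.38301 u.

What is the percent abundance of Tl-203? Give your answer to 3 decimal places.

Let x be the fractional abundance of Tl-203; then Tl-205 has abundance 1 − x.
202.972·x + 204.974·(1 − x) = 204.38301
(202.972 − 204.974)·x = 204.38301 − 204.974
x = -0.59099 / -2.002 = 0.29520 → 29.520% Tl-203, 70.480% Tl-205.

29.520%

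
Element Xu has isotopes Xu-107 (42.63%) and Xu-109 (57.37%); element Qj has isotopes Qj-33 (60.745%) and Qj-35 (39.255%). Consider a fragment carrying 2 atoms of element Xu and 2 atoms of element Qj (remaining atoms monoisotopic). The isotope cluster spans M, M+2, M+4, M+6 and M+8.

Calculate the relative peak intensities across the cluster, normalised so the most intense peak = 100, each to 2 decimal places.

Element Xu pattern (n=2): 0.18173169 : 0.48913662 : 0.32913169
Element Qj pattern (n=2): 0.3689955 : 0.476909 : 0.1540955
Convolve the two distributions (both contribute in 2-u steps):
  M: 0.18173169×0.3689955 = 0.067058
  M+2: 0.18173169×0.476909 + 0.48913662×0.3689955 = 0.267159
  M+4: 0.18173169×0.1540955 + 0.48913662×0.476909 + 0.32913169×0.3689955 = 0.382726
  M+6: 0.48913662×0.1540955 + 0.32913169×0.476909 = 0.232340
  M+8: 0.32913169×0.1540955 = 0.050718
Scale to base peak (0.382726) = 100: 17.52 : 69.80 : 100.00 : 60.71 : 13.25

17.52 : 69.80 : 100.00 : 60.71 : 13.25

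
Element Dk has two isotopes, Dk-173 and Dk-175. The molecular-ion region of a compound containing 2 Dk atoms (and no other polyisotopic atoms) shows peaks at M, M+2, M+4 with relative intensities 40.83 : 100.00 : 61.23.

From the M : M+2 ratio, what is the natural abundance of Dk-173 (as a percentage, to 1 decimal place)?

Let p = fractional abundance of Dk-173. I(M+2)/I(M) = [C(2,1)·p^1·(1−p)] / p^2 = 2·(1−p)/p = 100.00/40.83 = 2.4492
(1−p)/p = 2.4492/2 = 1.2246  ⇒  p = 1/(1 + 1.2246) = 0.4495
Dk-173: 45.0%, Dk-175: 55.0%.

45.0%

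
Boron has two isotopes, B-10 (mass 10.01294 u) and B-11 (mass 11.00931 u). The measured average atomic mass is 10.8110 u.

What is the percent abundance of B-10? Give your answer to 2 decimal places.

Let x be the fractional abundance of B-10; then B-11 has abundance 1 − x.
10.01294·x + 11.00931·(1 − x) = 10.8110
(10.01294 − 11.00931)·x = 10.8110 − 11.00931
x = -0.19831 / -0.99637 = 0.19903 → 19.90% B-10, 80.10% B-11.

19.90%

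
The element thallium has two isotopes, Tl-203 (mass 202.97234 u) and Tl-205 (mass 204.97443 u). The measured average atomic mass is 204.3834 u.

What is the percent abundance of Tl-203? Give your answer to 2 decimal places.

With x = fraction of Tl-203 (so Tl-205 is 1 − x):
202.97234·x + 204.97443·(1 − x) = 204.3834
(202.97234 − 204.97443)·x = 204.3834 − 204.97443
x = -0.59103 / -2.00209 = 0.29521 → 29.52% Tl-203, 70.48% Tl-205.

29.52%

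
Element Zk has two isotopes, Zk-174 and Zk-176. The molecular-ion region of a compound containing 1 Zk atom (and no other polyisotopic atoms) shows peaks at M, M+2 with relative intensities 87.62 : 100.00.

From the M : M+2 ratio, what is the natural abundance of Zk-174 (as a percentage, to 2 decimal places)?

46.70%

If p is the fraction of Zk that is Zk-174, then I(M+2)/I(M) = [C(1,1)·p^0·(1−p)] / p^1 = 1·(1−p)/p = 100.00/87.62 = 1.1413
(1−p)/p = 1.1413/1 = 1.1413  ⇒  p = 1/(1 + 1.1413) = 0.4670
Zk-174: 46.70%, Zk-176: 53.30%.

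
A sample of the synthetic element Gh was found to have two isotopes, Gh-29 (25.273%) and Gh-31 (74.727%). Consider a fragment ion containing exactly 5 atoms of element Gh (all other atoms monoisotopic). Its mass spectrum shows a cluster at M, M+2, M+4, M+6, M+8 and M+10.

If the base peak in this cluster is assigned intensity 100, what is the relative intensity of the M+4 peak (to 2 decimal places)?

22.88

Binomial terms of (0.25273 + 0.74727)^5: M 0.0010, M+2 0.0152, M+4 0.0901, M+6 0.2665, M+8 0.3940, M+10 0.2330 → M+8 is the base peak.
P(M+8) = C(5,4) × 0.25273^1 × 0.74727^4 = 5 × 0.25273 × 0.31182447 = 0.394037 (base)
P(M+4) = C(5,2) × 0.25273^3 × 0.74727^2 = 10 × 0.01614249 × 0.55841245 = 0.090142
Relative intensity = 0.090142 / 0.394037 × 100 = 22.88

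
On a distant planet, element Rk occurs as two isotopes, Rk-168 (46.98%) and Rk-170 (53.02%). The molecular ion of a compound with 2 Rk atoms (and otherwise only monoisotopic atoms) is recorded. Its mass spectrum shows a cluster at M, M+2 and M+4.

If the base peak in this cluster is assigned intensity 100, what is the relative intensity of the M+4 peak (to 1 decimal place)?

Binomial terms of (0.4698 + 0.5302)^2: M 0.2207, M+2 0.4982, M+4 0.2811 → M+2 is the base peak.
P(M+2) = C(2,1) × 0.4698^1 × 0.5302^1 = 2 × 0.4698 × 0.5302 = 0.498176 (base)
P(M+4) = C(2,2) × 0.4698^0 × 0.5302^2 = 1 × 1.0000 × 0.28111204 = 0.281112
Relative intensity = 0.281112 / 0.498176 × 100 = 56.4

56.4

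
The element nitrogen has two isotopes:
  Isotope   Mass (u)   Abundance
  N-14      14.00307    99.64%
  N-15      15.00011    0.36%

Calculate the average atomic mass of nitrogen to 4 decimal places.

Average mass = Σ (abundance × isotope mass) = 0.9964 × 14.00307 + 0.0036 × 15.00011
= 13.952659 + 0.054000 = 14.006659 u

14.0067 u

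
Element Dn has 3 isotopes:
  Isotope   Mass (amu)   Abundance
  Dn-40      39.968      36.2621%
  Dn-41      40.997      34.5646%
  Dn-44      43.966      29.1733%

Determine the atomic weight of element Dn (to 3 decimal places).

41.490 amu

Weight each isotope mass by its fractional abundance: 0.362621 × 39.968 + 0.345646 × 40.997 + 0.291733 × 43.966
= 14.4932 + 14.1704 + 12.8263 = 41.4899 amu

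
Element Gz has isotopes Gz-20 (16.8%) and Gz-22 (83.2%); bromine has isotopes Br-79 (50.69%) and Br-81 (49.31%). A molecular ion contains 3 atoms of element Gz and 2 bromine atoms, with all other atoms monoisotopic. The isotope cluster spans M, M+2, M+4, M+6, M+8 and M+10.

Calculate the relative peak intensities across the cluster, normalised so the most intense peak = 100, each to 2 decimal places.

0.33 : 5.49 : 33.81 : 91.09 : 100.00 : 37.57

Element Gz pattern (n=3): 0.00474163 : 0.0704471 : 0.3488809 : 0.57593037
Bromine pattern (n=2): 0.25694761 : 0.49990478 : 0.24314761
Convolve the two distributions (both contribute in 2-u steps):
  M: 0.00474163×0.25694761 = 0.001218
  M+2: 0.00474163×0.49990478 + 0.0704471×0.25694761 = 0.020472
  M+4: 0.00474163×0.24314761 + 0.0704471×0.49990478 + 0.3488809×0.25694761 = 0.126014
  M+6: 0.0704471×0.24314761 + 0.3488809×0.49990478 + 0.57593037×0.25694761 = 0.339520
  M+8: 0.3488809×0.24314761 + 0.57593037×0.49990478 = 0.372740
  M+10: 0.57593037×0.24314761 = 0.140036
Scale to base peak (0.372740) = 100: 0.33 : 5.49 : 33.81 : 91.09 : 100.00 : 37.57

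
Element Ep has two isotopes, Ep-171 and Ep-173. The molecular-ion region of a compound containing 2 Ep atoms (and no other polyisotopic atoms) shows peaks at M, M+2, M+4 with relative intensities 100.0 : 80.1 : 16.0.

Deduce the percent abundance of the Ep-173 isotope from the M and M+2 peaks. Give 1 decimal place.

If p is the fraction of Ep that is Ep-171, then I(M+2)/I(M) = [C(2,1)·p^1·(1−p)] / p^2 = 2·(1−p)/p = 80.1/100.0 = 0.8010
(1−p)/p = 0.8010/2 = 0.4005  ⇒  p = 1/(1 + 0.4005) = 0.7140
Ep-171: 71.4%, Ep-173: 28.6%.

28.6%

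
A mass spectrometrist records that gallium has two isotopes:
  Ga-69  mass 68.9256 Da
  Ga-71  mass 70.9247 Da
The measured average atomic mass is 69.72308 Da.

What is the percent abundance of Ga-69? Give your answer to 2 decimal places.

With x = fraction of Ga-69 (so Ga-71 is 1 − x):
68.9256·x + 70.9247·(1 − x) = 69.72308
(68.9256 − 70.9247)·x = 69.72308 − 70.9247
x = -1.20162 / -1.9991 = 0.60108 → 60.11% Ga-69, 39.89% Ga-71.

60.11%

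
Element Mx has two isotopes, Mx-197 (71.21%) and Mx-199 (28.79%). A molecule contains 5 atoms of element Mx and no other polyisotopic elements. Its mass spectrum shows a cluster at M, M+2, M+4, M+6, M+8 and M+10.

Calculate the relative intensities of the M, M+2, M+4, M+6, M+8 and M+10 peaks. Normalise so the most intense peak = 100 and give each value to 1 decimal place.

Each Mx atom is independently Mx-197 (p = 0.7121) or Mx-199 (q = 0.2879); the cluster is the binomial expansion (p + q)^5.
P(M) = 0.7121^5 = 0.183107
P(M+2) = 5 × 0.7121^4 × 0.2879^1 = 0.370148
P(M+4) = 10 × 0.7121^3 × 0.2879^2 = 0.299300
P(M+6) = 10 × 0.7121^2 × 0.2879^3 = 0.121006
P(M+8) = 5 × 0.7121^1 × 0.2879^4 = 0.024461
P(M+10) = 0.2879^5 = 0.001978
The M+2 peak is largest (0.370148); scaling to 100 gives 49.5 : 100.0 : 80.9 : 32.7 : 6.6 : 0.5.

49.5 : 100.0 : 80.9 : 32.7 : 6.6 : 0.5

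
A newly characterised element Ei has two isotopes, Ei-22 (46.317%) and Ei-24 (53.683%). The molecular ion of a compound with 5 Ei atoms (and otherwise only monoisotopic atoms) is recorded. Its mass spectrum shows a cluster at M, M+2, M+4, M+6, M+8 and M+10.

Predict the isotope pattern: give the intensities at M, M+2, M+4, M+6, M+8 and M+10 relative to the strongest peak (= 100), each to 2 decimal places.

Expanding (0.46317 + 0.53683)^5:
P(M) = 0.46317^5 = 0.021316
P(M+2) = 5 × 0.46317^4 × 0.53683^1 = 0.123529
P(M+4) = 10 × 0.46317^3 × 0.53683^2 = 0.286348
P(M+6) = 10 × 0.46317^2 × 0.53683^3 = 0.331888
P(M+8) = 5 × 0.46317^1 × 0.53683^4 = 0.192335
P(M+10) = 0.53683^5 = 0.044584
The M+6 peak is largest (0.331888); scaling to 100 gives 6.42 : 37.22 : 86.28 : 100.00 : 57.95 : 13.43.

6.42 : 37.22 : 86.28 : 100.00 : 57.95 : 13.43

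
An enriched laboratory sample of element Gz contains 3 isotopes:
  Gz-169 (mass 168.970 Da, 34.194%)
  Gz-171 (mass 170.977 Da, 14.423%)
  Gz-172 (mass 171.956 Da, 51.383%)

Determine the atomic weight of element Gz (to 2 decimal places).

Ar = Σ fᵢ·mᵢ = 0.34194 × 168.970 + 0.14423 × 170.977 + 0.51383 × 171.956
= 57.7776 + 24.6600 + 88.3562 = 170.7938 Da

170.79 Da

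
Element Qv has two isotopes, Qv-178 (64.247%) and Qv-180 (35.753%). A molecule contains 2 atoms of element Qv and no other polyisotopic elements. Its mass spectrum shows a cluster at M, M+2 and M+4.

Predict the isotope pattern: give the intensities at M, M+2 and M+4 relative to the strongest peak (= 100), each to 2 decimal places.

89.85 : 100.00 : 27.82

Expanding (0.64247 + 0.35753)^2:
P(M) = 0.64247^2 = 0.412768
P(M+2) = 2 × 0.64247^1 × 0.35753^1 = 0.459405
P(M+4) = 0.35753^2 = 0.127828
The M+2 peak is largest (0.459405); scaling to 100 gives 89.85 : 100.00 : 27.82.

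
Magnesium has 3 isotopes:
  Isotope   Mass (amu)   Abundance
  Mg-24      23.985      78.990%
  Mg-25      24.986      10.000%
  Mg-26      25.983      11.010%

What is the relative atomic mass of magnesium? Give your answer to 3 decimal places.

Ar = Σ fᵢ·mᵢ = 0.78990 × 23.985 + 0.10000 × 24.986 + 0.11010 × 25.983
= 18.9458 + 2.4986 + 2.8607 = 24.3051 amu

24.305 amu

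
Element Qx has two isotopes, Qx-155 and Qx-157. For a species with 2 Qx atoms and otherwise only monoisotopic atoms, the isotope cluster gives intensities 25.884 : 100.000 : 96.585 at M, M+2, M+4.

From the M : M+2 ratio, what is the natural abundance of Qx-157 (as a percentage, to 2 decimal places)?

65.89%

Let p = fractional abundance of Qx-155. I(M+2)/I(M) = [C(2,1)·p^1·(1−p)] / p^2 = 2·(1−p)/p = 100.000/25.884 = 3.8634
(1−p)/p = 3.8634/2 = 1.9317  ⇒  p = 1/(1 + 1.9317) = 0.3411
Qx-155: 34.11%, Qx-157: 65.89%.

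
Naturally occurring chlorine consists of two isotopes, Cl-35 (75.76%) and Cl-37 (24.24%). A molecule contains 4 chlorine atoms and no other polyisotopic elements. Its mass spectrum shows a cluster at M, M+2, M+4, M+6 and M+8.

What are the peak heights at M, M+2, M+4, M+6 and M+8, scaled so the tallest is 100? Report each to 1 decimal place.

78.1 : 100.0 : 48.0 : 10.2 : 0.8

Expanding (0.7576 + 0.2424)^4:
P(M) = 0.7576^4 = 0.329428
P(M+2) = 4 × 0.7576^3 × 0.2424^1 = 0.421612
P(M+4) = 6 × 0.7576^2 × 0.2424^2 = 0.202347
P(M+6) = 4 × 0.7576^1 × 0.2424^3 = 0.043162
P(M+8) = 0.2424^4 = 0.003452
The M+2 peak is largest (0.421612); scaling to 100 gives 78.1 : 100.0 : 48.0 : 10.2 : 0.8.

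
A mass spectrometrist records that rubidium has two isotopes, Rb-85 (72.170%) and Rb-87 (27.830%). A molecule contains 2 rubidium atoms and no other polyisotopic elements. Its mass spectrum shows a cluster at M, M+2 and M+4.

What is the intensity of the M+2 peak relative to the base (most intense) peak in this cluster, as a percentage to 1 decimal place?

77.1%

Term probabilities: M 0.5209, M+2 0.4017, M+4 0.0775. Base peak = M.
P(M) = C(2,0) × 0.72170^2 × 0.27830^0 = 1 × 0.52085089 × 1.0000 = 0.520851 (base)
P(M+2) = C(2,1) × 0.72170^1 × 0.27830^1 = 2 × 0.7217 × 0.2783 = 0.401698
Relative intensity = 0.401698 / 0.520851 × 100 = 77.1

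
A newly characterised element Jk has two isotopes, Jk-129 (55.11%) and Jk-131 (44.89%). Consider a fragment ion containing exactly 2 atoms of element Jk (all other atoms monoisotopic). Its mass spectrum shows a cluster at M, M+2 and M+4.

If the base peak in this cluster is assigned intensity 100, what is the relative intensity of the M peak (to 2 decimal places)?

61.38

Binomial terms of (0.5511 + 0.4489)^2: M 0.3037, M+2 0.4948, M+4 0.2015 → M+2 is the base peak.
P(M+2) = C(2,1) × 0.5511^1 × 0.4489^1 = 2 × 0.5511 × 0.4489 = 0.494778 (base)
P(M) = C(2,0) × 0.5511^2 × 0.4489^0 = 1 × 0.30371121 × 1.0000 = 0.303711
Relative intensity = 0.303711 / 0.494778 × 100 = 61.38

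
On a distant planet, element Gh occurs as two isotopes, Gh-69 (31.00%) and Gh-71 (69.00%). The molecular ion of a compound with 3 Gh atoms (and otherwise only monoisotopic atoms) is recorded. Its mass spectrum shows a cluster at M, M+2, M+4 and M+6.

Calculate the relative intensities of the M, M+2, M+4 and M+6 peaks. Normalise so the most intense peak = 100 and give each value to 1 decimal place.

6.7 : 44.9 : 100.0 : 74.2

Each Gh atom is independently Gh-69 (p = 0.3100) or Gh-71 (q = 0.6900); the cluster is the binomial expansion (p + q)^3.
P(M) = 0.3100^3 = 0.029791
P(M+2) = 3 × 0.3100^2 × 0.6900^1 = 0.198927
P(M+4) = 3 × 0.3100^1 × 0.6900^2 = 0.442773
P(M+6) = 0.6900^3 = 0.328509
The M+4 peak is largest (0.442773); scaling to 100 gives 6.7 : 44.9 : 100.0 : 74.2.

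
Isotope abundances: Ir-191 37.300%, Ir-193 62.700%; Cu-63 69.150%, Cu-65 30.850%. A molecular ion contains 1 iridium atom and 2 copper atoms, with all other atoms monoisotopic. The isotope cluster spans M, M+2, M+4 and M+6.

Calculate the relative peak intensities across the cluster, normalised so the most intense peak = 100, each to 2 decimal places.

38.86 : 100.00 : 66.02 : 13.00

Iridium pattern (n=1): 0.3730 : 0.6270
Copper pattern (n=2): 0.47817225 : 0.4266555 : 0.09517225
Convolve the two distributions (both contribute in 2-u steps):
  M: 0.3730×0.47817225 = 0.178358
  M+2: 0.3730×0.4266555 + 0.6270×0.47817225 = 0.458957
  M+4: 0.3730×0.09517225 + 0.6270×0.4266555 = 0.303012
  M+6: 0.6270×0.09517225 = 0.059673
Scale to base peak (0.458957) = 100: 38.86 : 100.00 : 66.02 : 13.00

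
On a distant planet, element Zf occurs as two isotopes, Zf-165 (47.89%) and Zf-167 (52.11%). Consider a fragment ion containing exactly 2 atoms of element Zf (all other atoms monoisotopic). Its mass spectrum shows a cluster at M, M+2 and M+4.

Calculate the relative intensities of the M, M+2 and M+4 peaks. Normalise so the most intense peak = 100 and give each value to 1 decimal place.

The 2 Zf atoms are independent, so intensities follow the terms of (0.4789 + 0.5211)^2.
P(M) = 0.4789^2 = 0.229345
P(M+2) = 2 × 0.4789^1 × 0.5211^1 = 0.499110
P(M+4) = 0.5211^2 = 0.271545
The M+2 peak is largest (0.499110); scaling to 100 gives 46.0 : 100.0 : 54.4.

46.0 : 100.0 : 54.4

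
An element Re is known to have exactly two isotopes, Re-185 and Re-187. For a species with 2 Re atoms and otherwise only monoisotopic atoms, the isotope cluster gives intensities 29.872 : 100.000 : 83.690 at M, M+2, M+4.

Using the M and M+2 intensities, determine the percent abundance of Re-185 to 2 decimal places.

37.40%

If p is the fraction of Re that is Re-185, then I(M+2)/I(M) = [C(2,1)·p^1·(1−p)] / p^2 = 2·(1−p)/p = 100.000/29.872 = 3.3476
(1−p)/p = 3.3476/2 = 1.6738  ⇒  p = 1/(1 + 1.6738) = 0.3740
Re-185: 37.40%, Re-187: 62.60%.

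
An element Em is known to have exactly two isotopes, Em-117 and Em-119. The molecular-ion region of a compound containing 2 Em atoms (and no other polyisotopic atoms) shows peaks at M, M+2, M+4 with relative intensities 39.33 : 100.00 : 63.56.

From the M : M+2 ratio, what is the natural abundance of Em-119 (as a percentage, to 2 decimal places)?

55.97%

Write p for the Em-117 fraction. I(M+2)/I(M) = [C(2,1)·p^1·(1−p)] / p^2 = 2·(1−p)/p = 100.00/39.33 = 2.5426
(1−p)/p = 2.5426/2 = 1.2713  ⇒  p = 1/(1 + 1.2713) = 0.4403
Em-117: 44.03%, Em-119: 55.97%.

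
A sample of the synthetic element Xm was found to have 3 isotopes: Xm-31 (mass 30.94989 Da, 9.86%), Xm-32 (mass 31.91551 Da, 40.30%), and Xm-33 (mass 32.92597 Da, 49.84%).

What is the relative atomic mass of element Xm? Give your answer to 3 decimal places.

Weight each isotope mass by its fractional abundance: 0.0986 × 30.94989 + 0.4030 × 31.91551 + 0.4984 × 32.92597
= 3.051659 + 12.861951 + 16.410303 = 32.323913 Da

32.324 Da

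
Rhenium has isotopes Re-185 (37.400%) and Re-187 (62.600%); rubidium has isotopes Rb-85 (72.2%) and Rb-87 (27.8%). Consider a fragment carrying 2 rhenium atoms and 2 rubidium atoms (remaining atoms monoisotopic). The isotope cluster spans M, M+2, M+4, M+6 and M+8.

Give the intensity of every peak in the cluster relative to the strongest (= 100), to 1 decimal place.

18.1 : 74.5 : 100.0 : 48.0 : 7.5

Rhenium pattern (n=2): 0.139876 : 0.468248 : 0.391876
Rubidium pattern (n=2): 0.521284 : 0.401432 : 0.077284
Convolve the two distributions (both contribute in 2-u steps):
  M: 0.139876×0.521284 = 0.072915
  M+2: 0.139876×0.401432 + 0.468248×0.521284 = 0.300241
  M+4: 0.139876×0.077284 + 0.468248×0.401432 + 0.391876×0.521284 = 0.403059
  M+6: 0.468248×0.077284 + 0.391876×0.401432 = 0.193500
  M+8: 0.391876×0.077284 = 0.030286
Scale to base peak (0.403059) = 100: 18.1 : 74.5 : 100.0 : 48.0 : 7.5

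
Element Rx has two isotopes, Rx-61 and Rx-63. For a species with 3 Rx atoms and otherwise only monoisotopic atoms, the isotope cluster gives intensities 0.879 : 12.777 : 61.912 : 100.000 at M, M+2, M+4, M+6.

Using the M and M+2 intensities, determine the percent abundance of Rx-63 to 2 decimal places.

Let p = fractional abundance of Rx-61. I(M+2)/I(M) = [C(3,1)·p^2·(1−p)] / p^3 = 3·(1−p)/p = 12.777/0.879 = 14.5358
(1−p)/p = 14.5358/3 = 4.8453  ⇒  p = 1/(1 + 4.8453) = 0.1711
Rx-61: 17.11%, Rx-63: 82.89%.

82.89%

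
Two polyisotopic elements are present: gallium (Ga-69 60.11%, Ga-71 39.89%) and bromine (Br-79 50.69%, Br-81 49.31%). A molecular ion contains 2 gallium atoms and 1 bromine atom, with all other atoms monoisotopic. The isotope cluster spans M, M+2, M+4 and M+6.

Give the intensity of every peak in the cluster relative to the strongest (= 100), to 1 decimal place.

Gallium pattern (n=2): 0.36132121 : 0.47955758 : 0.15912121
Bromine pattern (n=1): 0.5069 : 0.4931
Convolve the two distributions (both contribute in 2-u steps):
  M: 0.36132121×0.5069 = 0.183154
  M+2: 0.36132121×0.4931 + 0.47955758×0.5069 = 0.421255
  M+4: 0.47955758×0.4931 + 0.15912121×0.5069 = 0.317128
  M+6: 0.15912121×0.4931 = 0.078463
Scale to base peak (0.421255) = 100: 43.5 : 100.0 : 75.3 : 18.6

43.5 : 100.0 : 75.3 : 18.6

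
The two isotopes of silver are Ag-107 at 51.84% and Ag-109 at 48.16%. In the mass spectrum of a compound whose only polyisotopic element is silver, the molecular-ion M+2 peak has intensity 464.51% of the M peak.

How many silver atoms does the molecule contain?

5

For n independent Ag atoms, I(M+2)/I(M) = n · (abundance Ag-109) / (abundance Ag-107) = n · 0.4816/0.5184.
n = 4.6451 × 0.5184/0.4816 = 5.00 ≈ 5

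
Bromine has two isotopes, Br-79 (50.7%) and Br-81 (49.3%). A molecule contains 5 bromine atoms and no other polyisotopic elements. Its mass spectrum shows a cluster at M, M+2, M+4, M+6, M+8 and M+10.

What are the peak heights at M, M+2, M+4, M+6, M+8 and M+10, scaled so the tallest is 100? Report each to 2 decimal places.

Each Br atom is independently Br-79 (p = 0.507) or Br-81 (q = 0.493); the cluster is the binomial expansion (p + q)^5.
P(M) = 0.507^5 = 0.033500
P(M+2) = 5 × 0.507^4 × 0.493^1 = 0.162873
P(M+4) = 10 × 0.507^3 × 0.493^2 = 0.316751
P(M+6) = 10 × 0.507^2 × 0.493^3 = 0.308004
P(M+8) = 5 × 0.507^1 × 0.493^4 = 0.149750
P(M+10) = 0.493^5 = 0.029123
The M+4 peak is largest (0.316751); scaling to 100 gives 10.58 : 51.42 : 100.00 : 97.24 : 47.28 : 9.19.

10.58 : 51.42 : 100.00 : 97.24 : 47.28 : 9.19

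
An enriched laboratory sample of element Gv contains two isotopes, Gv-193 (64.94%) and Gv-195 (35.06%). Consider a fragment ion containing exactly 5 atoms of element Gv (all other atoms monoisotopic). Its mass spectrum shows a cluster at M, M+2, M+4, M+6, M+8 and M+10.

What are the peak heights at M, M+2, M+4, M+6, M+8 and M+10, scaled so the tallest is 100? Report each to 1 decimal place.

34.3 : 92.6 : 100.0 : 54.0 : 14.6 : 1.6

The 5 Gv atoms are independent, so intensities follow the terms of (0.6494 + 0.3506)^5.
P(M) = 0.6494^5 = 0.115495
P(M+2) = 5 × 0.6494^4 × 0.3506^1 = 0.311768
P(M+4) = 10 × 0.6494^3 × 0.3506^2 = 0.336636
P(M+6) = 10 × 0.6494^2 × 0.3506^3 = 0.181744
P(M+8) = 5 × 0.6494^1 × 0.3506^4 = 0.049060
P(M+10) = 0.3506^5 = 0.005297
The M+4 peak is largest (0.336636); scaling to 100 gives 34.3 : 92.6 : 100.0 : 54.0 : 14.6 : 1.6.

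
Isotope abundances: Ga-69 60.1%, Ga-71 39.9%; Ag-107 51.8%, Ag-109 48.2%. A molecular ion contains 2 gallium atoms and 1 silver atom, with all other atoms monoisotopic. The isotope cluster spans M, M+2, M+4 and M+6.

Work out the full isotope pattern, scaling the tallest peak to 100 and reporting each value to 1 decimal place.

Gallium pattern (n=2): 0.361201 : 0.479598 : 0.159201
Silver pattern (n=1): 0.5180 : 0.4820
Convolve the two distributions (both contribute in 2-u steps):
  M: 0.361201×0.5180 = 0.187102
  M+2: 0.361201×0.4820 + 0.479598×0.5180 = 0.422531
  M+4: 0.479598×0.4820 + 0.159201×0.5180 = 0.313632
  M+6: 0.159201×0.4820 = 0.076735
Scale to base peak (0.422531) = 100: 44.3 : 100.0 : 74.2 : 18.2

44.3 : 100.0 : 74.2 : 18.2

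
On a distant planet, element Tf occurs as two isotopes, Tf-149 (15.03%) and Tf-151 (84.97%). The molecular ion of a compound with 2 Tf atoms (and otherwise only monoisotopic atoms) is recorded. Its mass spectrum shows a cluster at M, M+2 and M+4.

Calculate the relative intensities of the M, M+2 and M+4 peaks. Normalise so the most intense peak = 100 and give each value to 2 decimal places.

3.13 : 35.38 : 100.00

The 2 Tf atoms are independent, so intensities follow the terms of (0.1503 + 0.8497)^2.
P(M) = 0.1503^2 = 0.022590
P(M+2) = 2 × 0.1503^1 × 0.8497^1 = 0.255420
P(M+4) = 0.8497^2 = 0.721990
The M+4 peak is largest (0.721990); scaling to 100 gives 3.13 : 35.38 : 100.00.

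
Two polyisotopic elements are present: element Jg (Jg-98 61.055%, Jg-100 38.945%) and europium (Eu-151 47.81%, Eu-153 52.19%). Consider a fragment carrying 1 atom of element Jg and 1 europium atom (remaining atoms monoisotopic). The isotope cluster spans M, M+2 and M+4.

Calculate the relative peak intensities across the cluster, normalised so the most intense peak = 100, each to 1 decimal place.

57.8 : 100.0 : 40.3

Element Jg pattern (n=1): 0.61055 : 0.38945
Europium pattern (n=1): 0.4781 : 0.5219
Convolve the two distributions (both contribute in 2-u steps):
  M: 0.61055×0.4781 = 0.291904
  M+2: 0.61055×0.5219 + 0.38945×0.4781 = 0.504842
  M+4: 0.38945×0.5219 = 0.203254
Scale to base peak (0.504842) = 100: 57.8 : 100.0 : 40.3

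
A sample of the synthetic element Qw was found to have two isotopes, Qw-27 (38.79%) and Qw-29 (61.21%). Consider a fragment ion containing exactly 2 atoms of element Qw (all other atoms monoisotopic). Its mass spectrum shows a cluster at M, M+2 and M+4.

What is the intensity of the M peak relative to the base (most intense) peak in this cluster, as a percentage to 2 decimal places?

(0.3879 + 0.6121)^2 gives M 0.1505, M+2 0.4749, M+4 0.3747; the largest is M+2.
P(M+2) = C(2,1) × 0.3879^1 × 0.6121^1 = 2 × 0.3879 × 0.6121 = 0.474867 (base)
P(M) = C(2,0) × 0.3879^2 × 0.6121^0 = 1 × 0.15046641 × 1.0000 = 0.150466
Relative intensity = 0.150466 / 0.474867 × 100 = 31.69

31.69%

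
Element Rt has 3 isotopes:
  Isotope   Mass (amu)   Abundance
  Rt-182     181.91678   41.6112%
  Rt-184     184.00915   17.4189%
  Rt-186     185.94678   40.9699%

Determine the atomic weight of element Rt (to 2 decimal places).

183.93 amu

Average mass = Σ (abundance × isotope mass) = 0.416112 × 181.91678 + 0.174189 × 184.00915 + 0.409699 × 185.94678
= 75.697755 + 32.052370 + 76.182210 = 183.932335 amu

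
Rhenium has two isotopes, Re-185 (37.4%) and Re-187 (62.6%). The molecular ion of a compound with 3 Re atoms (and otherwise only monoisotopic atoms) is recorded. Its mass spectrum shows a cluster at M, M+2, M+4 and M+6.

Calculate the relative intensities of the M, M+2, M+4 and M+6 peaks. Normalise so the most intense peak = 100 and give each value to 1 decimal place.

11.9 : 59.7 : 100.0 : 55.8

The 3 Re atoms are independent, so intensities follow the terms of (0.374 + 0.626)^3.
P(M) = 0.374^3 = 0.052314
P(M+2) = 3 × 0.374^2 × 0.626^1 = 0.262687
P(M+4) = 3 × 0.374^1 × 0.626^2 = 0.439685
P(M+6) = 0.626^3 = 0.245314
The M+4 peak is largest (0.439685); scaling to 100 gives 11.9 : 59.7 : 100.0 : 55.8.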